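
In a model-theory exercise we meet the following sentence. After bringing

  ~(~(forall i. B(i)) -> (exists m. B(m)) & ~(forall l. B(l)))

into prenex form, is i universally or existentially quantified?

First replace A → B with ¬A ∨ B.
  ~(~~(forall i. B(i)) | (exists m. B(m)) & ~(forall l. B(l)))
Push ¬ through the quantifiers and connectives to reach negation normal form:
  (exists i. ~B(i)) & ((forall m. ~B(m)) | (forall l. B(l)))
All bound variables are already distinct, so no renaming is needed.
Extract every quantifier outward, since the variables are now distinct and don't occur free across branches:
  exists i. forall m. forall l. (~B(i) & (~B(m) | B(l)))
The quantifier forall i sits under an odd number of negations (counting the antecedent side of each →), so it flips to exists i.

existential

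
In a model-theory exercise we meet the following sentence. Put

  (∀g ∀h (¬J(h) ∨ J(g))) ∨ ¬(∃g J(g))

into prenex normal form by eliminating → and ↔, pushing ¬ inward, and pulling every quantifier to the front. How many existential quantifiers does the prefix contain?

Move each ¬ inward, flipping quantifiers it crosses:
  (∀g ∀h (¬J(h) ∨ J(g))) ∨ (∀g ¬J(g))
Rename bound variables to avoid capture: g↦z.
  (∀g ∀h (¬J(h) ∨ J(g))) ∨ (∀z ¬J(z))
Finally move all quantifiers to the prefix:
  ∀g ∀h ∀z (¬J(h) ∨ J(g) ∨ ¬J(z))
The prefix is ∀g ∀h ∀z: 3 universal, 0 existential.

0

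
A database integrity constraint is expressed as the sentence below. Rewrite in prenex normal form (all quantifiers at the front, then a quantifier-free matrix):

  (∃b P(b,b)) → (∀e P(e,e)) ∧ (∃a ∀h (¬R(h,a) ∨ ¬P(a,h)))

∀b ∀e ∃a ∀h (¬P(b,b) ∨ P(e,e) ∧ (¬R(h,a) ∨ ¬P(a,h)))

Eliminate → and ↔ using ¬ and ∨.
  ¬(∃b P(b,b)) ∨ (∀e P(e,e)) ∧ (∃a ∀h (¬R(h,a) ∨ ¬P(a,h)))
Push ¬ through the quantifiers and connectives to reach negation normal form:
  (∀b ¬P(b,b)) ∨ (∀e P(e,e)) ∧ (∃a ∀h (¬R(h,a) ∨ ¬P(a,h)))
All bound variables are already distinct, so no renaming is needed.
Finally move all quantifiers to the prefix:
  ∀b ∀e ∃a ∀h (¬P(b,b) ∨ P(e,e) ∧ (¬R(h,a) ∨ ¬P(a,h)))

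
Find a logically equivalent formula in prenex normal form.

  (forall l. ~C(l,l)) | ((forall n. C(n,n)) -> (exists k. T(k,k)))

forall l. exists n. exists k. (~C(l,l) | ~C(n,n) | T(k,k))

Eliminate → and ↔ using ¬ and ∨.
  (forall l. ~C(l,l)) | ~(forall n. C(n,n)) | (exists k. T(k,k))
Push ¬ through the quantifiers and connectives to reach negation normal form:
  (forall l. ~C(l,l)) | (exists n. ~C(n,n)) | (exists k. T(k,k))
Finally move all quantifiers to the prefix:
  forall l. exists n. exists k. (~C(l,l) | ~C(n,n) | T(k,k))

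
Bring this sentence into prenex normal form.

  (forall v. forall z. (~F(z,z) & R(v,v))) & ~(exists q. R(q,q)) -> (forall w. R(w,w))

Eliminate → and ↔ using ¬ and ∨.
  ~((forall v. forall z. (~F(z,z) & R(v,v))) & ~(exists q. R(q,q))) | (forall w. R(w,w))
Push ¬ through the quantifiers and connectives to reach negation normal form:
  (exists v. exists z. (F(z,z) | ~R(v,v))) | (exists q. R(q,q)) | (forall w. R(w,w))
All bound variables are already distinct, so no renaming is needed.
Finally move all quantifiers to the prefix:
  exists v. exists z. exists q. forall w. (F(z,z) | ~R(v,v) | R(q,q) | R(w,w))

exists v. exists z. exists q. forall w. (F(z,z) | ~R(v,v) | R(q,q) | R(w,w))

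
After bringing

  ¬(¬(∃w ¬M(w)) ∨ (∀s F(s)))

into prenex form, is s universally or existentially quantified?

Drive negations inward (¬∀x A ≡ ∃x ¬A, ¬∃x A ≡ ∀x ¬A, De Morgan for ∧/∨):
  (∃w ¬M(w)) ∧ (∃s ¬F(s))
All bound variables are already distinct, so no renaming is needed.
Finally move all quantifiers to the prefix:
  ∃w ∃s (¬M(w) ∧ ¬F(s))
The quantifier ∀s sits under an odd number of negations, so it flips to ∃s.

existential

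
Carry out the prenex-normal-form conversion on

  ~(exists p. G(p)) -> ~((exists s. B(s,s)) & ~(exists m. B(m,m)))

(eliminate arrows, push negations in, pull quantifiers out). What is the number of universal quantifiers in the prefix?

1

Eliminate → and ↔ using ¬ and ∨.
  ~~(exists p. G(p)) | ~((exists s. B(s,s)) & ~(exists m. B(m,m)))
Move each ¬ inward, flipping quantifiers it crosses:
  (exists p. G(p)) | (forall s. ~B(s,s)) | (exists m. B(m,m))
All bound variables are already distinct, so no renaming is needed.
Pull the quantifiers to the front (each side's bound variable is not free in the other side):
  exists p. forall s. exists m. (G(p) | ~B(s,s) | B(m,m))
The prefix is exists p forall s exists m: 1 universal, 2 existential.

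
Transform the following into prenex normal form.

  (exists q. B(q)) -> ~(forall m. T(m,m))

First replace A → B with ¬A ∨ B.
  ~(exists q. B(q)) | ~(forall m. T(m,m))
Drive negations inward (¬∀x A ≡ ∃x ¬A, ¬∃x A ≡ ∀x ¬A, De Morgan for ∧/∨):
  (forall q. ~B(q)) | (exists m. ~T(m,m))
Extract every quantifier outward, since the variables are now distinct and don't occur free across branches:
  forall q. exists m. (~B(q) | ~T(m,m))

forall q. exists m. (~B(q) | ~T(m,m))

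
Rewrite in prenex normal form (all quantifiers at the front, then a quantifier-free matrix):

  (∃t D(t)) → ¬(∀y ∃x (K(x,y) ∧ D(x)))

∀t ∃y ∀x (¬D(t) ∨ ¬K(x,y) ∨ ¬D(x))

First replace A → B with ¬A ∨ B.
  ¬(∃t D(t)) ∨ ¬(∀y ∃x (K(x,y) ∧ D(x)))
Drive negations inward (¬∀x A ≡ ∃x ¬A, ¬∃x A ≡ ∀x ¬A, De Morgan for ∧/∨):
  (∀t ¬D(t)) ∨ (∃y ∀x (¬K(x,y) ∨ ¬D(x)))
Extract every quantifier outward, since the variables are now distinct and don't occur free across branches:
  ∀t ∃y ∀x (¬D(t) ∨ ¬K(x,y) ∨ ¬D(x))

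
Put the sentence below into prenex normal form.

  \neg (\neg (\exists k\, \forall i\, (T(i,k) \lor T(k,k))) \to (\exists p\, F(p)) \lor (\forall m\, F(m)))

First replace A → B with ¬A ∨ B.
  \neg (\neg \neg (\exists k\, \forall i\, (T(i,k) \lor T(k,k))) \lor (\exists p\, F(p)) \lor (\forall m\, F(m)))
Push ¬ through the quantifiers and connectives to reach negation normal form:
  (\forall k\, \exists i\, (\neg T(i,k) \land \neg T(k,k))) \land (\forall p\, \neg F(p)) \land (\exists m\, \neg F(m))
Pull the quantifiers to the front (each side's bound variable is not free in the other side):
  \forall k\, \exists i\, \forall p\, \exists m\, (\neg T(i,k) \land \neg T(k,k) \land \neg F(p) \land \neg F(m))

\forall k\, \exists i\, \forall p\, \exists m\, (\neg T(i,k) \land \neg T(k,k) \land \neg F(p) \land \neg F(m))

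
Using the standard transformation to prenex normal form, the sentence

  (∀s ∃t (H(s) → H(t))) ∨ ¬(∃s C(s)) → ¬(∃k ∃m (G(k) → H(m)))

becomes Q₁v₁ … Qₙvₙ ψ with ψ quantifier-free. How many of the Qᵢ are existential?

2

Rewrite implications/biconditionals: A → B as ¬A ∨ B.
  ¬((∀s ∃t (¬H(s) ∨ H(t))) ∨ ¬(∃s C(s))) ∨ ¬(∃k ∃m (¬G(k) ∨ H(m)))
Drive negations inward (¬∀x A ≡ ∃x ¬A, ¬∃x A ≡ ∀x ¬A, De Morgan for ∧/∨):
  (∃s ∀t (H(s) ∧ ¬H(t))) ∧ (∃s C(s)) ∨ (∀k ∀m (G(k) ∧ ¬H(m)))
Give each quantifier a distinct variable: s↦y1.
  (∃s ∀t (H(s) ∧ ¬H(t))) ∧ (∃y1 C(y1)) ∨ (∀k ∀m (G(k) ∧ ¬H(m)))
Finally move all quantifiers to the prefix:
  ∃s ∀t ∃y1 ∀k ∀m (H(s) ∧ ¬H(t) ∧ C(y1) ∨ G(k) ∧ ¬H(m))
The prefix is ∃s ∀t ∃y1 ∀k ∀m: 3 universal, 2 existential.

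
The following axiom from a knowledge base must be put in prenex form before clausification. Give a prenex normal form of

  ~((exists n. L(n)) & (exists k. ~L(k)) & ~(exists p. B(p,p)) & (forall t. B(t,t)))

forall n. forall k. exists p. exists t. (~L(n) | L(k) | B(p,p) | ~B(t,t))

Move each ¬ inward, flipping quantifiers it crosses:
  (forall n. ~L(n)) | (forall k. L(k)) | (exists p. B(p,p)) | (exists t. ~B(t,t))
All bound variables are already distinct, so no renaming is needed.
Finally move all quantifiers to the prefix:
  forall n. forall k. exists p. exists t. (~L(n) | L(k) | B(p,p) | ~B(t,t))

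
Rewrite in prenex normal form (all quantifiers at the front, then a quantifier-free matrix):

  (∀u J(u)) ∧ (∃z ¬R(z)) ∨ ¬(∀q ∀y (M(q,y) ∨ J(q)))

∀u ∃z ∃q ∃y (J(u) ∧ ¬R(z) ∨ ¬M(q,y) ∧ ¬J(q))

Move each ¬ inward, flipping quantifiers it crosses:
  (∀u J(u)) ∧ (∃z ¬R(z)) ∨ (∃q ∃y (¬M(q,y) ∧ ¬J(q)))
Extract every quantifier outward, since the variables are now distinct and don't occur free across branches:
  ∀u ∃z ∃q ∃y (J(u) ∧ ¬R(z) ∨ ¬M(q,y) ∧ ¬J(q))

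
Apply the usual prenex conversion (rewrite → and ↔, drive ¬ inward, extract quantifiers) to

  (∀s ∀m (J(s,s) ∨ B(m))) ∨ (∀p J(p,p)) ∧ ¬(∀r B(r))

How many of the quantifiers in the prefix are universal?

Push ¬ through the quantifiers and connectives to reach negation normal form:
  (∀s ∀m (J(s,s) ∨ B(m))) ∨ (∀p J(p,p)) ∧ (∃r ¬B(r))
All bound variables are already distinct, so no renaming is needed.
Pull the quantifiers to the front (each side's bound variable is not free in the other side):
  ∀s ∀m ∀p ∃r (J(s,s) ∨ B(m) ∨ J(p,p) ∧ ¬B(r))
The prefix is ∀s ∀m ∀p ∃r: 3 universal, 1 existential.

3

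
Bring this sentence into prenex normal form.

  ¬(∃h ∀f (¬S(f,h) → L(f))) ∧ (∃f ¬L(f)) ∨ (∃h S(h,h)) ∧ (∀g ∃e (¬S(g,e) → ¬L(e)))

∀h ∃f ∃v ∃y ∀g ∃e (¬S(f,h) ∧ ¬L(f) ∧ ¬L(v) ∨ S(y,y) ∧ (S(g,e) ∨ ¬L(e)))

Rewrite implications/biconditionals: A → B as ¬A ∨ B.
  ¬(∃h ∀f (¬¬S(f,h) ∨ L(f))) ∧ (∃f ¬L(f)) ∨ (∃h S(h,h)) ∧ (∀g ∃e (¬¬S(g,e) ∨ ¬L(e)))
Drive negations inward (¬∀x A ≡ ∃x ¬A, ¬∃x A ≡ ∀x ¬A, De Morgan for ∧/∨):
  (∀h ∃f (¬S(f,h) ∧ ¬L(f))) ∧ (∃f ¬L(f)) ∨ (∃h S(h,h)) ∧ (∀g ∃e (S(g,e) ∨ ¬L(e)))
Rename bound variables to avoid capture: f↦v, h↦y.
  (∀h ∃f (¬S(f,h) ∧ ¬L(f))) ∧ (∃v ¬L(v)) ∨ (∃y S(y,y)) ∧ (∀g ∃e (S(g,e) ∨ ¬L(e)))
Extract every quantifier outward, since the variables are now distinct and don't occur free across branches:
  ∀h ∃f ∃v ∃y ∀g ∃e (¬S(f,h) ∧ ¬L(f) ∧ ¬L(v) ∨ S(y,y) ∧ (S(g,e) ∨ ¬L(e)))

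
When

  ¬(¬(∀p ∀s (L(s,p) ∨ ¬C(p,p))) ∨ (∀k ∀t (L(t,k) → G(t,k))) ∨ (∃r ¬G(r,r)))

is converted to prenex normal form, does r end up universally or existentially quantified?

universal

Rewrite implications/biconditionals: A → B as ¬A ∨ B.
  ¬(¬(∀p ∀s (L(s,p) ∨ ¬C(p,p))) ∨ (∀k ∀t (¬L(t,k) ∨ G(t,k))) ∨ (∃r ¬G(r,r)))
Move each ¬ inward, flipping quantifiers it crosses:
  (∀p ∀s (L(s,p) ∨ ¬C(p,p))) ∧ (∃k ∃t (L(t,k) ∧ ¬G(t,k))) ∧ (∀r G(r,r))
All bound variables are already distinct, so no renaming is needed.
Finally move all quantifiers to the prefix:
  ∀p ∀s ∃k ∃t ∀r ((L(s,p) ∨ ¬C(p,p)) ∧ L(t,k) ∧ ¬G(t,k) ∧ G(r,r))
The quantifier ∃r sits under an odd number of negations (counting the antecedent side of each →), so it flips to ∀r.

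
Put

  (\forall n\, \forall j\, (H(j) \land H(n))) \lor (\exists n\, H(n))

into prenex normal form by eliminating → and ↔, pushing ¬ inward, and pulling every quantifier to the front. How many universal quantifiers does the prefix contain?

Standardize variables apart so no two quantifiers bind the same name: n↦b.
  (\forall n\, \forall j\, (H(j) \land H(n))) \lor (\exists b\, H(b))
Pull the quantifiers to the front (each side's bound variable is not free in the other side):
  \forall n\, \forall j\, \exists b\, (H(j) \land H(n) \lor H(b))
The prefix is \forall n \forall j \exists b: 2 universal, 1 existential.

2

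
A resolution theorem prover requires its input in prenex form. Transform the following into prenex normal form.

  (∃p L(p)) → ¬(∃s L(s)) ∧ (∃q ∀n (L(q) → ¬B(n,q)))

∀p ∀s ∃q ∀n (¬L(p) ∨ ¬L(s) ∧ (¬L(q) ∨ ¬B(n,q)))

Eliminate → and ↔ using ¬ and ∨.
  ¬(∃p L(p)) ∨ ¬(∃s L(s)) ∧ (∃q ∀n (¬L(q) ∨ ¬B(n,q)))
Move each ¬ inward, flipping quantifiers it crosses:
  (∀p ¬L(p)) ∨ (∀s ¬L(s)) ∧ (∃q ∀n (¬L(q) ∨ ¬B(n,q)))
All bound variables are already distinct, so no renaming is needed.
Finally move all quantifiers to the prefix:
  ∀p ∀s ∃q ∀n (¬L(p) ∨ ¬L(s) ∧ (¬L(q) ∨ ¬B(n,q)))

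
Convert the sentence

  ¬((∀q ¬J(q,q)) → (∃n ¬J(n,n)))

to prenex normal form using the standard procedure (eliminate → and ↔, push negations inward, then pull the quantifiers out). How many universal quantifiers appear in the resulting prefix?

2

Eliminate → and ↔ using ¬ and ∨.
  ¬(¬(∀q ¬J(q,q)) ∨ (∃n ¬J(n,n)))
Push ¬ through the quantifiers and connectives to reach negation normal form:
  (∀q ¬J(q,q)) ∧ (∀n J(n,n))
All bound variables are already distinct, so no renaming is needed.
Extract every quantifier outward, since the variables are now distinct and don't occur free across branches:
  ∀q ∀n (¬J(q,q) ∧ J(n,n))
The prefix is ∀q ∀n: 2 universal, 0 existential.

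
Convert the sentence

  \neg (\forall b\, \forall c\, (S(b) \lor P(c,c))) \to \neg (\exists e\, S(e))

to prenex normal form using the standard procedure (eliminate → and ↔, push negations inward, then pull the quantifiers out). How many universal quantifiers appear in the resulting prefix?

Rewrite implications/biconditionals: A → B as ¬A ∨ B.
  \neg \neg (\forall b\, \forall c\, (S(b) \lor P(c,c))) \lor \neg (\exists e\, S(e))
Push ¬ through the quantifiers and connectives to reach negation normal form:
  (\forall b\, \forall c\, (S(b) \lor P(c,c))) \lor (\forall e\, \neg S(e))
All bound variables are already distinct, so no renaming is needed.
Extract every quantifier outward, since the variables are now distinct and don't occur free across branches:
  \forall b\, \forall c\, \forall e\, (S(b) \lor P(c,c) \lor \neg S(e))
The prefix is \forall b \forall c \forall e: 3 universal, 0 existential.

3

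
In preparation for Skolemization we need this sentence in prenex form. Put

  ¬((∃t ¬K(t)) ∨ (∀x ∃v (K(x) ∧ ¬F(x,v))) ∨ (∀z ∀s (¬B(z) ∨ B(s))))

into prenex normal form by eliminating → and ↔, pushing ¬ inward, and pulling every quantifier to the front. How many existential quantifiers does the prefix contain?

3

Push ¬ through the quantifiers and connectives to reach negation normal form:
  (∀t K(t)) ∧ (∃x ∀v (¬K(x) ∨ F(x,v))) ∧ (∃z ∃s (B(z) ∧ ¬B(s)))
Pull the quantifiers to the front (each side's bound variable is not free in the other side):
  ∀t ∃x ∀v ∃z ∃s (K(t) ∧ (¬K(x) ∨ F(x,v)) ∧ B(z) ∧ ¬B(s))
The prefix is ∀t ∃x ∀v ∃z ∃s: 2 universal, 3 existential.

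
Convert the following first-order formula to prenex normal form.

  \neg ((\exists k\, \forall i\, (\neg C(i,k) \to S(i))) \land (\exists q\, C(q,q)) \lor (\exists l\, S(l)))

\forall k\, \exists i\, \forall q\, \forall l\, ((\neg C(i,k) \land \neg S(i) \lor \neg C(q,q)) \land \neg S(l))

First replace A → B with ¬A ∨ B.
  \neg ((\exists k\, \forall i\, (\neg \neg C(i,k) \lor S(i))) \land (\exists q\, C(q,q)) \lor (\exists l\, S(l)))
Drive negations inward (¬∀x A ≡ ∃x ¬A, ¬∃x A ≡ ∀x ¬A, De Morgan for ∧/∨):
  ((\forall k\, \exists i\, (\neg C(i,k) \land \neg S(i))) \lor (\forall q\, \neg C(q,q))) \land (\forall l\, \neg S(l))
All bound variables are already distinct, so no renaming is needed.
Extract every quantifier outward, since the variables are now distinct and don't occur free across branches:
  \forall k\, \exists i\, \forall q\, \forall l\, ((\neg C(i,k) \land \neg S(i) \lor \neg C(q,q)) \land \neg S(l))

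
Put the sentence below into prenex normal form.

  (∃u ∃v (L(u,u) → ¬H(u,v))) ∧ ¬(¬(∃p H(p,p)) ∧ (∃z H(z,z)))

Eliminate → and ↔ using ¬ and ∨.
  (∃u ∃v (¬L(u,u) ∨ ¬H(u,v))) ∧ ¬(¬(∃p H(p,p)) ∧ (∃z H(z,z)))
Drive negations inward (¬∀x A ≡ ∃x ¬A, ¬∃x A ≡ ∀x ¬A, De Morgan for ∧/∨):
  (∃u ∃v (¬L(u,u) ∨ ¬H(u,v))) ∧ ((∃p H(p,p)) ∨ (∀z ¬H(z,z)))
All bound variables are already distinct, so no renaming is needed.
Pull the quantifiers to the front (each side's bound variable is not free in the other side):
  ∃u ∃v ∃p ∀z ((¬L(u,u) ∨ ¬H(u,v)) ∧ (H(p,p) ∨ ¬H(z,z)))

∃u ∃v ∃p ∀z ((¬L(u,u) ∨ ¬H(u,v)) ∧ (H(p,p) ∨ ¬H(z,z)))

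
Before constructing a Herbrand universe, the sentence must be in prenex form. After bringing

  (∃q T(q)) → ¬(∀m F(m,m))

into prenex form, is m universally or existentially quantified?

First replace A → B with ¬A ∨ B.
  ¬(∃q T(q)) ∨ ¬(∀m F(m,m))
Push ¬ through the quantifiers and connectives to reach negation normal form:
  (∀q ¬T(q)) ∨ (∃m ¬F(m,m))
Finally move all quantifiers to the prefix:
  ∀q ∃m (¬T(q) ∨ ¬F(m,m))
The quantifier ∀m sits under an odd number of negations (counting the antecedent side of each →), so it flips to ∃m.

existential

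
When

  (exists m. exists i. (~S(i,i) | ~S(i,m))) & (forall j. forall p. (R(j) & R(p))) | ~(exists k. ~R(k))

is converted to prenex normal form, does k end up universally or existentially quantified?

universal

Push ¬ through the quantifiers and connectives to reach negation normal form:
  (exists m. exists i. (~S(i,i) | ~S(i,m))) & (forall j. forall p. (R(j) & R(p))) | (forall k. R(k))
Pull the quantifiers to the front (each side's bound variable is not free in the other side):
  exists m. exists i. forall j. forall p. forall k. ((~S(i,i) | ~S(i,m)) & R(j) & R(p) | R(k))
The quantifier exists k sits under an odd number of negations, so it flips to forall k.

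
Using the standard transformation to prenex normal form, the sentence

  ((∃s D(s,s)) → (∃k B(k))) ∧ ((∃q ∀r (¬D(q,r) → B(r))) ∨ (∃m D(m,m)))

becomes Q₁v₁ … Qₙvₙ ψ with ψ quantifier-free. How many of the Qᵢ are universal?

2

Rewrite implications/biconditionals: A → B as ¬A ∨ B.
  (¬(∃s D(s,s)) ∨ (∃k B(k))) ∧ ((∃q ∀r (¬¬D(q,r) ∨ B(r))) ∨ (∃m D(m,m)))
Drive negations inward (¬∀x A ≡ ∃x ¬A, ¬∃x A ≡ ∀x ¬A, De Morgan for ∧/∨):
  ((∀s ¬D(s,s)) ∨ (∃k B(k))) ∧ ((∃q ∀r (D(q,r) ∨ B(r))) ∨ (∃m D(m,m)))
Pull the quantifiers to the front (each side's bound variable is not free in the other side):
  ∀s ∃k ∃q ∀r ∃m ((¬D(s,s) ∨ B(k)) ∧ (D(q,r) ∨ B(r) ∨ D(m,m)))
The prefix is ∀s ∃k ∃q ∀r ∃m: 2 universal, 3 existential.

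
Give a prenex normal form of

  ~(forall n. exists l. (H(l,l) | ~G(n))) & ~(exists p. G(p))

Drive negations inward (¬∀x A ≡ ∃x ¬A, ¬∃x A ≡ ∀x ¬A, De Morgan for ∧/∨):
  (exists n. forall l. (~H(l,l) & G(n))) & (forall p. ~G(p))
All bound variables are already distinct, so no renaming is needed.
Pull the quantifiers to the front (each side's bound variable is not free in the other side):
  exists n. forall l. forall p. (~H(l,l) & G(n) & ~G(p))

exists n. forall l. forall p. (~H(l,l) & G(n) & ~G(p))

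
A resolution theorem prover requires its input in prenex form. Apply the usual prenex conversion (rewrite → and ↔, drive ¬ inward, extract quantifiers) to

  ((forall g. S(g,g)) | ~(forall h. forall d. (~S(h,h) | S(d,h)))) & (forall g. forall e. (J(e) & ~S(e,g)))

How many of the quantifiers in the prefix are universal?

3

Push ¬ through the quantifiers and connectives to reach negation normal form:
  ((forall g. S(g,g)) | (exists h. exists d. (S(h,h) & ~S(d,h)))) & (forall g. forall e. (J(e) & ~S(e,g)))
Give each quantifier a distinct variable: g↦x1.
  ((forall g. S(g,g)) | (exists h. exists d. (S(h,h) & ~S(d,h)))) & (forall x1. forall e. (J(e) & ~S(e,x1)))
Pull the quantifiers to the front (each side's bound variable is not free in the other side):
  forall g. exists h. exists d. forall x1. forall e. ((S(g,g) | S(h,h) & ~S(d,h)) & J(e) & ~S(e,x1))
The prefix is forall g exists h exists d forall x1 forall e: 3 universal, 2 existential.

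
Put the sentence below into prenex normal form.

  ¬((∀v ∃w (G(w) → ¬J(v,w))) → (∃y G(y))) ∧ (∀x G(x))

∀v ∃w ∀y ∀x ((¬G(w) ∨ ¬J(v,w)) ∧ ¬G(y) ∧ G(x))

First replace A → B with ¬A ∨ B.
  ¬(¬(∀v ∃w (¬G(w) ∨ ¬J(v,w))) ∨ (∃y G(y))) ∧ (∀x G(x))
Move each ¬ inward, flipping quantifiers it crosses:
  (∀v ∃w (¬G(w) ∨ ¬J(v,w))) ∧ (∀y ¬G(y)) ∧ (∀x G(x))
All bound variables are already distinct, so no renaming is needed.
Extract every quantifier outward, since the variables are now distinct and don't occur free across branches:
  ∀v ∃w ∀y ∀x ((¬G(w) ∨ ¬J(v,w)) ∧ ¬G(y) ∧ G(x))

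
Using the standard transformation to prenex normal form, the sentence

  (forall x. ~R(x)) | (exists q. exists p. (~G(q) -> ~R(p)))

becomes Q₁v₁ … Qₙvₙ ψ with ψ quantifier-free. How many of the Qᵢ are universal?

1

Rewrite implications/biconditionals: A → B as ¬A ∨ B.
  (forall x. ~R(x)) | (exists q. exists p. (~~G(q) | ~R(p)))
Move each ¬ inward, flipping quantifiers it crosses:
  (forall x. ~R(x)) | (exists q. exists p. (G(q) | ~R(p)))
Finally move all quantifiers to the prefix:
  forall x. exists q. exists p. (~R(x) | G(q) | ~R(p))
The prefix is forall x exists q exists p: 1 universal, 2 existential.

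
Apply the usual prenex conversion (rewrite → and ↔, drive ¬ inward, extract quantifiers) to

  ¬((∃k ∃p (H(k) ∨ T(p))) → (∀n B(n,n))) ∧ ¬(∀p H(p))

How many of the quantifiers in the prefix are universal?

0

Eliminate → and ↔ using ¬ and ∨.
  ¬(¬(∃k ∃p (H(k) ∨ T(p))) ∨ (∀n B(n,n))) ∧ ¬(∀p H(p))
Move each ¬ inward, flipping quantifiers it crosses:
  (∃k ∃p (H(k) ∨ T(p))) ∧ (∃n ¬B(n,n)) ∧ (∃p ¬H(p))
Give each quantifier a distinct variable: p↦v.
  (∃k ∃p (H(k) ∨ T(p))) ∧ (∃n ¬B(n,n)) ∧ (∃v ¬H(v))
Finally move all quantifiers to the prefix:
  ∃k ∃p ∃n ∃v ((H(k) ∨ T(p)) ∧ ¬B(n,n) ∧ ¬H(v))
The prefix is ∃k ∃p ∃n ∃v: 0 universal, 4 existential.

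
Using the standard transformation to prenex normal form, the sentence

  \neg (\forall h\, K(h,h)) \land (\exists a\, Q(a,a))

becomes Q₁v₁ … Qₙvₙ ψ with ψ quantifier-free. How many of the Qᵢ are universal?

Move each ¬ inward, flipping quantifiers it crosses:
  (\exists h\, \neg K(h,h)) \land (\exists a\, Q(a,a))
Finally move all quantifiers to the prefix:
  \exists h\, \exists a\, (\neg K(h,h) \land Q(a,a))
The prefix is \exists h \exists a: 0 universal, 2 existential.

0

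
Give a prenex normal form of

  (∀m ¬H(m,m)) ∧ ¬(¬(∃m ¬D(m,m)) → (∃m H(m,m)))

First replace A → B with ¬A ∨ B.
  (∀m ¬H(m,m)) ∧ ¬(¬¬(∃m ¬D(m,m)) ∨ (∃m H(m,m)))
Push ¬ through the quantifiers and connectives to reach negation normal form:
  (∀m ¬H(m,m)) ∧ (∀m D(m,m)) ∧ (∀m ¬H(m,m))
Standardize variables apart so no two quantifiers bind the same name: m↦y, m↦v.
  (∀m ¬H(m,m)) ∧ (∀y D(y,y)) ∧ (∀v ¬H(v,v))
Finally move all quantifiers to the prefix:
  ∀m ∀y ∀v (¬H(m,m) ∧ D(y,y) ∧ ¬H(v,v))

∀m ∀y ∀v (¬H(m,m) ∧ D(y,y) ∧ ¬H(v,v))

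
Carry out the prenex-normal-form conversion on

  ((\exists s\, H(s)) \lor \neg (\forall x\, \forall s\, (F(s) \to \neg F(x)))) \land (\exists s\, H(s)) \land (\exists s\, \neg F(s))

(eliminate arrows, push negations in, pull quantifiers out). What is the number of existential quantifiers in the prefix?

5

Rewrite implications/biconditionals: A → B as ¬A ∨ B.
  ((\exists s\, H(s)) \lor \neg (\forall x\, \forall s\, (\neg F(s) \lor \neg F(x)))) \land (\exists s\, H(s)) \land (\exists s\, \neg F(s))
Push ¬ through the quantifiers and connectives to reach negation normal form:
  ((\exists s\, H(s)) \lor (\exists x\, \exists s\, (F(s) \land F(x)))) \land (\exists s\, H(s)) \land (\exists s\, \neg F(s))
Rename bound variables to avoid capture: s↦u, s↦r, s↦q.
  ((\exists s\, H(s)) \lor (\exists x\, \exists u\, (F(u) \land F(x)))) \land (\exists r\, H(r)) \land (\exists q\, \neg F(q))
Pull the quantifiers to the front (each side's bound variable is not free in the other side):
  \exists s\, \exists x\, \exists u\, \exists r\, \exists q\, ((H(s) \lor F(u) \land F(x)) \land H(r) \land \neg F(q))
The prefix is \exists s \exists x \exists u \exists r \exists q: 0 universal, 5 existential.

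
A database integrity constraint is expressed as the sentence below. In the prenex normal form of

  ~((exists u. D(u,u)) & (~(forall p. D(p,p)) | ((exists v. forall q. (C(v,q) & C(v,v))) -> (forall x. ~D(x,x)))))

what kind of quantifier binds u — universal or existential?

universal

First replace A → B with ¬A ∨ B.
  ~((exists u. D(u,u)) & (~(forall p. D(p,p)) | ~(exists v. forall q. (C(v,q) & C(v,v))) | (forall x. ~D(x,x))))
Push ¬ through the quantifiers and connectives to reach negation normal form:
  (forall u. ~D(u,u)) | (forall p. D(p,p)) & (exists v. forall q. (C(v,q) & C(v,v))) & (exists x. D(x,x))
All bound variables are already distinct, so no renaming is needed.
Pull the quantifiers to the front (each side's bound variable is not free in the other side):
  forall u. forall p. exists v. forall q. exists x. (~D(u,u) | D(p,p) & C(v,q) & C(v,v) & D(x,x))
The quantifier exists u sits under an odd number of negations (counting the antecedent side of each →), so it flips to forall u.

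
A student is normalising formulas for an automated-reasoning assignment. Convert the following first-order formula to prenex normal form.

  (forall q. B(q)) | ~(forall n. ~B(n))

forall q. exists n. (B(q) | B(n))

Drive negations inward (¬∀x A ≡ ∃x ¬A, ¬∃x A ≡ ∀x ¬A, De Morgan for ∧/∨):
  (forall q. B(q)) | (exists n. B(n))
Finally move all quantifiers to the prefix:
  forall q. exists n. (B(q) | B(n))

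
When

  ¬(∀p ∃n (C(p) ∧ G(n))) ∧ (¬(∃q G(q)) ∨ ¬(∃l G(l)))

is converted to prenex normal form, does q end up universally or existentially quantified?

universal

Drive negations inward (¬∀x A ≡ ∃x ¬A, ¬∃x A ≡ ∀x ¬A, De Morgan for ∧/∨):
  (∃p ∀n (¬C(p) ∨ ¬G(n))) ∧ ((∀q ¬G(q)) ∨ (∀l ¬G(l)))
Extract every quantifier outward, since the variables are now distinct and don't occur free across branches:
  ∃p ∀n ∀q ∀l ((¬C(p) ∨ ¬G(n)) ∧ (¬G(q) ∨ ¬G(l)))
The quantifier ∃q sits under an odd number of negations, so it flips to ∀q.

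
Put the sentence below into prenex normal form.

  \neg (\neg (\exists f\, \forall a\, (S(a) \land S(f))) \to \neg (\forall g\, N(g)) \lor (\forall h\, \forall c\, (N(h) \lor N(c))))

Eliminate → and ↔ using ¬ and ∨.
  \neg (\neg \neg (\exists f\, \forall a\, (S(a) \land S(f))) \lor \neg (\forall g\, N(g)) \lor (\forall h\, \forall c\, (N(h) \lor N(c))))
Move each ¬ inward, flipping quantifiers it crosses:
  (\forall f\, \exists a\, (\neg S(a) \lor \neg S(f))) \land (\forall g\, N(g)) \land (\exists h\, \exists c\, (\neg N(h) \land \neg N(c)))
All bound variables are already distinct, so no renaming is needed.
Extract every quantifier outward, since the variables are now distinct and don't occur free across branches:
  \forall f\, \exists a\, \forall g\, \exists h\, \exists c\, ((\neg S(a) \lor \neg S(f)) \land N(g) \land \neg N(h) \land \neg N(c))

\forall f\, \exists a\, \forall g\, \exists h\, \exists c\, ((\neg S(a) \lor \neg S(f)) \land N(g) \land \neg N(h) \land \neg N(c))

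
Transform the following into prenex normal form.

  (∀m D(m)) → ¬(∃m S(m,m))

Eliminate → and ↔ using ¬ and ∨.
  ¬(∀m D(m)) ∨ ¬(∃m S(m,m))
Drive negations inward (¬∀x A ≡ ∃x ¬A, ¬∃x A ≡ ∀x ¬A, De Morgan for ∧/∨):
  (∃m ¬D(m)) ∨ (∀m ¬S(m,m))
Give each quantifier a distinct variable: m↦u1.
  (∃m ¬D(m)) ∨ (∀u1 ¬S(u1,u1))
Pull the quantifiers to the front (each side's bound variable is not free in the other side):
  ∃m ∀u1 (¬D(m) ∨ ¬S(u1,u1))

∃m ∀u1 (¬D(m) ∨ ¬S(u1,u1))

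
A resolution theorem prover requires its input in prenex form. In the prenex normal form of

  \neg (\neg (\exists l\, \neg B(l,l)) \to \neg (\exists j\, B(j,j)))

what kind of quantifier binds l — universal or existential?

Rewrite implications/biconditionals: A → B as ¬A ∨ B.
  \neg (\neg \neg (\exists l\, \neg B(l,l)) \lor \neg (\exists j\, B(j,j)))
Move each ¬ inward, flipping quantifiers it crosses:
  (\forall l\, B(l,l)) \land (\exists j\, B(j,j))
All bound variables are already distinct, so no renaming is needed.
Finally move all quantifiers to the prefix:
  \forall l\, \exists j\, (B(l,l) \land B(j,j))
The quantifier \exists l sits under an odd number of negations (counting the antecedent side of each →), so it flips to \forall l.

universal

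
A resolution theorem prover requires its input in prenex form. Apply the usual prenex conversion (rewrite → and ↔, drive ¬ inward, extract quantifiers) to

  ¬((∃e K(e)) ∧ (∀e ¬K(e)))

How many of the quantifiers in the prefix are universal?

Move each ¬ inward, flipping quantifiers it crosses:
  (∀e ¬K(e)) ∨ (∃e K(e))
Give each quantifier a distinct variable: e↦w1.
  (∀e ¬K(e)) ∨ (∃w1 K(w1))
Finally move all quantifiers to the prefix:
  ∀e ∃w1 (¬K(e) ∨ K(w1))
The prefix is ∀e ∃w1: 1 universal, 1 existential.

1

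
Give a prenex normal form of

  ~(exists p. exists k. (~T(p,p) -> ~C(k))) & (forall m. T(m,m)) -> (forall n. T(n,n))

First replace A → B with ¬A ∨ B.
  ~(~(exists p. exists k. (~~T(p,p) | ~C(k))) & (forall m. T(m,m))) | (forall n. T(n,n))
Push ¬ through the quantifiers and connectives to reach negation normal form:
  (exists p. exists k. (T(p,p) | ~C(k))) | (exists m. ~T(m,m)) | (forall n. T(n,n))
All bound variables are already distinct, so no renaming is needed.
Pull the quantifiers to the front (each side's bound variable is not free in the other side):
  exists p. exists k. exists m. forall n. (T(p,p) | ~C(k) | ~T(m,m) | T(n,n))

exists p. exists k. exists m. forall n. (T(p,p) | ~C(k) | ~T(m,m) | T(n,n))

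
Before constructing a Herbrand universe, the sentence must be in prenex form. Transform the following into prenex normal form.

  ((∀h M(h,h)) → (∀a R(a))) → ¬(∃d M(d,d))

First replace A → B with ¬A ∨ B.
  ¬(¬(∀h M(h,h)) ∨ (∀a R(a))) ∨ ¬(∃d M(d,d))
Drive negations inward (¬∀x A ≡ ∃x ¬A, ¬∃x A ≡ ∀x ¬A, De Morgan for ∧/∨):
  (∀h M(h,h)) ∧ (∃a ¬R(a)) ∨ (∀d ¬M(d,d))
Finally move all quantifiers to the prefix:
  ∀h ∃a ∀d (M(h,h) ∧ ¬R(a) ∨ ¬M(d,d))

∀h ∃a ∀d (M(h,h) ∧ ¬R(a) ∨ ¬M(d,d))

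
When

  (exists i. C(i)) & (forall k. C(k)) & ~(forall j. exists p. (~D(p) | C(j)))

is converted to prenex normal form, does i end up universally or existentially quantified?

Move each ¬ inward, flipping quantifiers it crosses:
  (exists i. C(i)) & (forall k. C(k)) & (exists j. forall p. (D(p) & ~C(j)))
Finally move all quantifiers to the prefix:
  exists i. forall k. exists j. forall p. (C(i) & C(k) & D(p) & ~C(j))
The quantifier exists i sits under an even number of negations, so it remains existential.

existential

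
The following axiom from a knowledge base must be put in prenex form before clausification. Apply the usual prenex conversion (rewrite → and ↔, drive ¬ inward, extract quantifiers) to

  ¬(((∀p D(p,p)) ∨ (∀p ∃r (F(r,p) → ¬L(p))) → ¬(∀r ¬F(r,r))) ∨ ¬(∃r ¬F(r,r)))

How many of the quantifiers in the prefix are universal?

Eliminate → and ↔ using ¬ and ∨.
  ¬(¬((∀p D(p,p)) ∨ (∀p ∃r (¬F(r,p) ∨ ¬L(p)))) ∨ ¬(∀r ¬F(r,r)) ∨ ¬(∃r ¬F(r,r)))
Move each ¬ inward, flipping quantifiers it crosses:
  ((∀p D(p,p)) ∨ (∀p ∃r (¬F(r,p) ∨ ¬L(p)))) ∧ (∀r ¬F(r,r)) ∧ (∃r ¬F(r,r))
Standardize variables apart so no two quantifiers bind the same name: p↦z1, r↦x1, r↦z.
  ((∀p D(p,p)) ∨ (∀z1 ∃r (¬F(r,z1) ∨ ¬L(z1)))) ∧ (∀x1 ¬F(x1,x1)) ∧ (∃z ¬F(z,z))
Extract every quantifier outward, since the variables are now distinct and don't occur free across branches:
  ∀p ∀z1 ∃r ∀x1 ∃z ((D(p,p) ∨ ¬F(r,z1) ∨ ¬L(z1)) ∧ ¬F(x1,x1) ∧ ¬F(z,z))
The prefix is ∀p ∀z1 ∃r ∀x1 ∃z: 3 universal, 2 existential.

3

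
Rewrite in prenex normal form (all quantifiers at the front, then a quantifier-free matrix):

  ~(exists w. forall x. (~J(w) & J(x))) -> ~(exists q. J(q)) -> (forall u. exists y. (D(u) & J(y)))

exists w. forall x. exists q. forall u. exists y. (~J(w) & J(x) | J(q) | D(u) & J(y))

First replace A → B with ¬A ∨ B.
  ~~(exists w. forall x. (~J(w) & J(x))) | ~~(exists q. J(q)) | (forall u. exists y. (D(u) & J(y)))
Push ¬ through the quantifiers and connectives to reach negation normal form:
  (exists w. forall x. (~J(w) & J(x))) | (exists q. J(q)) | (forall u. exists y. (D(u) & J(y)))
All bound variables are already distinct, so no renaming is needed.
Finally move all quantifiers to the prefix:
  exists w. forall x. exists q. forall u. exists y. (~J(w) & J(x) | J(q) | D(u) & J(y))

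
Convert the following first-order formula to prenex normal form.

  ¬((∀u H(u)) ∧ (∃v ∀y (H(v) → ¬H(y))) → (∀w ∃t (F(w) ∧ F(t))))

First replace A → B with ¬A ∨ B.
  ¬(¬((∀u H(u)) ∧ (∃v ∀y (¬H(v) ∨ ¬H(y)))) ∨ (∀w ∃t (F(w) ∧ F(t))))
Drive negations inward (¬∀x A ≡ ∃x ¬A, ¬∃x A ≡ ∀x ¬A, De Morgan for ∧/∨):
  (∀u H(u)) ∧ (∃v ∀y (¬H(v) ∨ ¬H(y))) ∧ (∃w ∀t (¬F(w) ∨ ¬F(t)))
All bound variables are already distinct, so no renaming is needed.
Extract every quantifier outward, since the variables are now distinct and don't occur free across branches:
  ∀u ∃v ∀y ∃w ∀t (H(u) ∧ (¬H(v) ∨ ¬H(y)) ∧ (¬F(w) ∨ ¬F(t)))

∀u ∃v ∀y ∃w ∀t (H(u) ∧ (¬H(v) ∨ ¬H(y)) ∧ (¬F(w) ∨ ¬F(t)))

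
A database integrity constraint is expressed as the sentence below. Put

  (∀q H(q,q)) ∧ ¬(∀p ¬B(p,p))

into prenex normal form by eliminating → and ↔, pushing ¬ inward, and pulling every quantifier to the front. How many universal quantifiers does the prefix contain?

Drive negations inward (¬∀x A ≡ ∃x ¬A, ¬∃x A ≡ ∀x ¬A, De Morgan for ∧/∨):
  (∀q H(q,q)) ∧ (∃p B(p,p))
All bound variables are already distinct, so no renaming is needed.
Extract every quantifier outward, since the variables are now distinct and don't occur free across branches:
  ∀q ∃p (H(q,q) ∧ B(p,p))
The prefix is ∀q ∃p: 1 universal, 1 existential.

1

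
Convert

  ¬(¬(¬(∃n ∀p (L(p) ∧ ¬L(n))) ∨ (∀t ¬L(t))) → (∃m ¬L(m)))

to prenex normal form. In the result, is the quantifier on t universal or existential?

existential

Rewrite implications/biconditionals: A → B as ¬A ∨ B.
  ¬(¬¬(¬(∃n ∀p (L(p) ∧ ¬L(n))) ∨ (∀t ¬L(t))) ∨ (∃m ¬L(m)))
Move each ¬ inward, flipping quantifiers it crosses:
  (∃n ∀p (L(p) ∧ ¬L(n))) ∧ (∃t L(t)) ∧ (∀m L(m))
Finally move all quantifiers to the prefix:
  ∃n ∀p ∃t ∀m (L(p) ∧ ¬L(n) ∧ L(t) ∧ L(m))
The quantifier ∀t sits under an odd number of negations (counting the antecedent side of each →), so it flips to ∃t.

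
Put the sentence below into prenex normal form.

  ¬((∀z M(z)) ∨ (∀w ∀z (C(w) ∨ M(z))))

Move each ¬ inward, flipping quantifiers it crosses:
  (∃z ¬M(z)) ∧ (∃w ∃z (¬C(w) ∧ ¬M(z)))
Rename bound variables to avoid capture: z↦v1.
  (∃z ¬M(z)) ∧ (∃w ∃v1 (¬C(w) ∧ ¬M(v1)))
Finally move all quantifiers to the prefix:
  ∃z ∃w ∃v1 (¬M(z) ∧ ¬C(w) ∧ ¬M(v1))

∃z ∃w ∃v1 (¬M(z) ∧ ¬C(w) ∧ ¬M(v1))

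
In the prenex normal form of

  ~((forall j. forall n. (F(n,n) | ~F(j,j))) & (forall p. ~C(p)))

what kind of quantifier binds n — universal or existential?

Push ¬ through the quantifiers and connectives to reach negation normal form:
  (exists j. exists n. (~F(n,n) & F(j,j))) | (exists p. C(p))
Finally move all quantifiers to the prefix:
  exists j. exists n. exists p. (~F(n,n) & F(j,j) | C(p))
The quantifier forall n sits under an odd number of negations, so it flips to exists n.

existential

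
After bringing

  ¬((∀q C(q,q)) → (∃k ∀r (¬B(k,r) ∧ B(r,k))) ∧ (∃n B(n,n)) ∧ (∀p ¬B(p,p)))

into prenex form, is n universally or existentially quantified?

universal

First replace A → B with ¬A ∨ B.
  ¬(¬(∀q C(q,q)) ∨ (∃k ∀r (¬B(k,r) ∧ B(r,k))) ∧ (∃n B(n,n)) ∧ (∀p ¬B(p,p)))
Move each ¬ inward, flipping quantifiers it crosses:
  (∀q C(q,q)) ∧ ((∀k ∃r (B(k,r) ∨ ¬B(r,k))) ∨ (∀n ¬B(n,n)) ∨ (∃p B(p,p)))
All bound variables are already distinct, so no renaming is needed.
Finally move all quantifiers to the prefix:
  ∀q ∀k ∃r ∀n ∃p (C(q,q) ∧ (B(k,r) ∨ ¬B(r,k) ∨ ¬B(n,n) ∨ B(p,p)))
The quantifier ∃n sits under an odd number of negations (counting the antecedent side of each →), so it flips to ∀n.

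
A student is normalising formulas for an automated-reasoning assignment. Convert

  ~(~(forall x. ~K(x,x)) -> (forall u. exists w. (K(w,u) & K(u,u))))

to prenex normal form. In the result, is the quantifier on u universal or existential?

existential

First replace A → B with ¬A ∨ B.
  ~(~~(forall x. ~K(x,x)) | (forall u. exists w. (K(w,u) & K(u,u))))
Drive negations inward (¬∀x A ≡ ∃x ¬A, ¬∃x A ≡ ∀x ¬A, De Morgan for ∧/∨):
  (exists x. K(x,x)) & (exists u. forall w. (~K(w,u) | ~K(u,u)))
Pull the quantifiers to the front (each side's bound variable is not free in the other side):
  exists x. exists u. forall w. (K(x,x) & (~K(w,u) | ~K(u,u)))
The quantifier forall u sits under an odd number of negations (counting the antecedent side of each →), so it flips to exists u.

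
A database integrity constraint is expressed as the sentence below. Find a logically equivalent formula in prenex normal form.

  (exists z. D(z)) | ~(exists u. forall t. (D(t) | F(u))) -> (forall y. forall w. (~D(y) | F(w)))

forall z. exists u. forall t. forall y. forall w. (~D(z) & (D(t) | F(u)) | ~D(y) | F(w))

Eliminate → and ↔ using ¬ and ∨.
  ~((exists z. D(z)) | ~(exists u. forall t. (D(t) | F(u)))) | (forall y. forall w. (~D(y) | F(w)))
Drive negations inward (¬∀x A ≡ ∃x ¬A, ¬∃x A ≡ ∀x ¬A, De Morgan for ∧/∨):
  (forall z. ~D(z)) & (exists u. forall t. (D(t) | F(u))) | (forall y. forall w. (~D(y) | F(w)))
Pull the quantifiers to the front (each side's bound variable is not free in the other side):
  forall z. exists u. forall t. forall y. forall w. (~D(z) & (D(t) | F(u)) | ~D(y) | F(w))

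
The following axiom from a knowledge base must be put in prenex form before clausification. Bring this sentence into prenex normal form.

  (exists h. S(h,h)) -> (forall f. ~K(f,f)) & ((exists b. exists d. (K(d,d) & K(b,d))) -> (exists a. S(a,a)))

First replace A → B with ¬A ∨ B.
  ~(exists h. S(h,h)) | (forall f. ~K(f,f)) & (~(exists b. exists d. (K(d,d) & K(b,d))) | (exists a. S(a,a)))
Move each ¬ inward, flipping quantifiers it crosses:
  (forall h. ~S(h,h)) | (forall f. ~K(f,f)) & ((forall b. forall d. (~K(d,d) | ~K(b,d))) | (exists a. S(a,a)))
All bound variables are already distinct, so no renaming is needed.
Pull the quantifiers to the front (each side's bound variable is not free in the other side):
  forall h. forall f. forall b. forall d. exists a. (~S(h,h) | ~K(f,f) & (~K(d,d) | ~K(b,d) | S(a,a)))

forall h. forall f. forall b. forall d. exists a. (~S(h,h) | ~K(f,f) & (~K(d,d) | ~K(b,d) | S(a,a)))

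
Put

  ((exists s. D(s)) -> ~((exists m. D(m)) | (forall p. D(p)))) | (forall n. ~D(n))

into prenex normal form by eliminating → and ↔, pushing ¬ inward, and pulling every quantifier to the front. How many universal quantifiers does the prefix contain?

3

Eliminate → and ↔ using ¬ and ∨.
  ~(exists s. D(s)) | ~((exists m. D(m)) | (forall p. D(p))) | (forall n. ~D(n))
Drive negations inward (¬∀x A ≡ ∃x ¬A, ¬∃x A ≡ ∀x ¬A, De Morgan for ∧/∨):
  (forall s. ~D(s)) | (forall m. ~D(m)) & (exists p. ~D(p)) | (forall n. ~D(n))
All bound variables are already distinct, so no renaming is needed.
Pull the quantifiers to the front (each side's bound variable is not free in the other side):
  forall s. forall m. exists p. forall n. (~D(s) | ~D(m) & ~D(p) | ~D(n))
The prefix is forall s forall m exists p forall n: 3 universal, 1 existential.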